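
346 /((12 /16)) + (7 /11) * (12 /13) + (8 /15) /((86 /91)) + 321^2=3182214649 /30745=103503.49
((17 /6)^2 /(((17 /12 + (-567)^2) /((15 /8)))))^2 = 83521 /38101188283456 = 0.00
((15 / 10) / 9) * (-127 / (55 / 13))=-1651 / 330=-5.00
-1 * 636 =-636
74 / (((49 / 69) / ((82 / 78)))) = 69782 / 637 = 109.55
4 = 4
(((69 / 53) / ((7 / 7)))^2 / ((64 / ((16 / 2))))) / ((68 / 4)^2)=4761 / 6494408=0.00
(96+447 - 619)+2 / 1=-74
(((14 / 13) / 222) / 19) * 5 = 35 / 27417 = 0.00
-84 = -84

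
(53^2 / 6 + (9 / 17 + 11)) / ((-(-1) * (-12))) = -48929 / 1224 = -39.97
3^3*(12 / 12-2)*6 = -162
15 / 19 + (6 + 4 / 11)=1495 / 209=7.15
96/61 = 1.57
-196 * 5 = -980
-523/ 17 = -30.76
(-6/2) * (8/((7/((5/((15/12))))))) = -96/7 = -13.71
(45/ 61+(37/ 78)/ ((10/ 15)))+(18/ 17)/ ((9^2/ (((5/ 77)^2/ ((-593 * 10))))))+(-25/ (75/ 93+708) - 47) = -244165227267224453/ 5356141833870828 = -45.59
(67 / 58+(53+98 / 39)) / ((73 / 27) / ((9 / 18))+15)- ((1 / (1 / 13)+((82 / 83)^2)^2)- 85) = 73.82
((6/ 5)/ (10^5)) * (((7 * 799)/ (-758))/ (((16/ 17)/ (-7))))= 1996701/ 3032000000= 0.00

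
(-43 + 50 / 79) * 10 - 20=-35050 / 79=-443.67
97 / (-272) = -97 / 272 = -0.36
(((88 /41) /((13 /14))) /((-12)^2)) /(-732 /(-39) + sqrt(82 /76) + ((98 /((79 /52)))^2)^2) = 999181046623052111883585752 /1077787056175286757385865072882340447- 1518625918716467561 * sqrt(1558) /1077787056175286757385865072882340447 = 0.00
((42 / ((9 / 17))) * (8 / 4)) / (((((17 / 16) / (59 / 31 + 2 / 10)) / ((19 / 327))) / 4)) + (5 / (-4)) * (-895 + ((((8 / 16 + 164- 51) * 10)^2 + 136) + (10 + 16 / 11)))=-2691679438697 / 1672605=-1609273.82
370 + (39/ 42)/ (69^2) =24661993/ 66654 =370.00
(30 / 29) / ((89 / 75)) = 2250 / 2581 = 0.87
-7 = -7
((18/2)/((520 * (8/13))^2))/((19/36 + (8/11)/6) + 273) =891/2774144000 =0.00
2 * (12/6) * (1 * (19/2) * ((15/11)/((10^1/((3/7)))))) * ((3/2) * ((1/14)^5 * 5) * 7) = 0.00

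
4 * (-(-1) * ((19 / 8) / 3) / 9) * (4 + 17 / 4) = 209 / 72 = 2.90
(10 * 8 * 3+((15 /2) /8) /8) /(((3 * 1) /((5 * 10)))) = 256125 /64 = 4001.95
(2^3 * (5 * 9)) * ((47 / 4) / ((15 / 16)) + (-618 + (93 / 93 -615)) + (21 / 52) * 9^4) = 6693186 / 13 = 514860.46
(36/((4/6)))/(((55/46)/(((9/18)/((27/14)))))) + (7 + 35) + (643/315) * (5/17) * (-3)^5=-603329/6545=-92.18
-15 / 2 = -7.50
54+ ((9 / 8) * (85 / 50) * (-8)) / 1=387 / 10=38.70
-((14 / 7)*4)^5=-32768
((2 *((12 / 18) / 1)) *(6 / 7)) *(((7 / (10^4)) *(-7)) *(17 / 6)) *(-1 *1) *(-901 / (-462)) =15317 / 495000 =0.03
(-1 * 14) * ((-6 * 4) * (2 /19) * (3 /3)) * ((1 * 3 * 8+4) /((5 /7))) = 131712 /95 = 1386.44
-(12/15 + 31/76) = -459/380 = -1.21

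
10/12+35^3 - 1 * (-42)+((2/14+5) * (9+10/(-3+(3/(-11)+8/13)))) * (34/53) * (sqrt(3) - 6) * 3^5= 29594484 * sqrt(3)/7049+749765419/42294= 24999.30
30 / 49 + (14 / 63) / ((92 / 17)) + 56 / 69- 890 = -18024823 / 20286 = -888.54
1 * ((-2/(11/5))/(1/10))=-9.09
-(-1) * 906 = 906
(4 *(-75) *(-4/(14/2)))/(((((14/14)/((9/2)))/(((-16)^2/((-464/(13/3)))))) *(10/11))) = -411840/203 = -2028.77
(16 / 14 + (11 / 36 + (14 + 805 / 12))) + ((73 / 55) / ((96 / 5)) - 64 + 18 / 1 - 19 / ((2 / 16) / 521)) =-1755350131 / 22176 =-79155.40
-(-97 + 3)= 94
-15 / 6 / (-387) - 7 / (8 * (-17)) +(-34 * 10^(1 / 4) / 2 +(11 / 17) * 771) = 26260225 / 52632 - 17 * 10^(1 / 4) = 468.71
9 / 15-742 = -3707 / 5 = -741.40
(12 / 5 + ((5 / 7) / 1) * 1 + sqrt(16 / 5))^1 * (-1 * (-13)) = 52 * sqrt(5) / 5 + 1417 / 35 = 63.74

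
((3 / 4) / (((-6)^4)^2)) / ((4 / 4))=1 / 2239488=0.00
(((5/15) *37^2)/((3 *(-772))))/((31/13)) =-17797/215388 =-0.08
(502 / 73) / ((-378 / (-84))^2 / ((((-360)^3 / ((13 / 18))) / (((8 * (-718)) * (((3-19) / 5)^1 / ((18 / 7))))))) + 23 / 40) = 7319160000 / 609610663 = 12.01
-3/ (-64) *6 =9/ 32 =0.28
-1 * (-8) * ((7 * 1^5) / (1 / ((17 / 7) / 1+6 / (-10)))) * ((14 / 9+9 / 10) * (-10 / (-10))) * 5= 56576 / 45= 1257.24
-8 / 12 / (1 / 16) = -32 / 3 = -10.67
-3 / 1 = -3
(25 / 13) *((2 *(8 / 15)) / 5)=16 / 39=0.41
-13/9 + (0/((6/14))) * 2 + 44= 42.56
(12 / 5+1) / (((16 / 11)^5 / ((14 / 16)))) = 19165069 / 41943040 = 0.46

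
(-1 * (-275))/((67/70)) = 19250/67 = 287.31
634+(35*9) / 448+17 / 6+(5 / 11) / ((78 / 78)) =1347437 / 2112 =637.99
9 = 9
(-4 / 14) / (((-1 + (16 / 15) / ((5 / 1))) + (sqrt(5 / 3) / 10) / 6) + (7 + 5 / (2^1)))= -0.03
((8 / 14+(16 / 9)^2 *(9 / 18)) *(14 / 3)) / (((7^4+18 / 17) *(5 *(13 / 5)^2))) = 41480 / 335394189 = 0.00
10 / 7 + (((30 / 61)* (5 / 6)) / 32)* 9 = 21095 / 13664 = 1.54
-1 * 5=-5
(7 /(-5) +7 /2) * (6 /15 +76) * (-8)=-32088 /25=-1283.52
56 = 56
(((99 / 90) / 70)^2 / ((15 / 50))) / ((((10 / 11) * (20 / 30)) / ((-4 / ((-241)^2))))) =-1331 / 14229845000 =-0.00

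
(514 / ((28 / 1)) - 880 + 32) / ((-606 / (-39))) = -1495 / 28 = -53.39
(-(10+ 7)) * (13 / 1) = -221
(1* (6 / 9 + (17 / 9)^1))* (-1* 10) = -230 / 9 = -25.56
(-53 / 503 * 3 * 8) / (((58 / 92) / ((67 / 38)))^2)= -3020594232 / 152711303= -19.78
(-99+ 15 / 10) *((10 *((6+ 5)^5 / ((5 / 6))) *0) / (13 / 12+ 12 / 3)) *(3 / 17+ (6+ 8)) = 0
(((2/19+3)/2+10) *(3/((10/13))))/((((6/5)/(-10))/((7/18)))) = -199745/1368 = -146.01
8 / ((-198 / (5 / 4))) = -5 / 99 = -0.05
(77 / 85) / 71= 77 / 6035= 0.01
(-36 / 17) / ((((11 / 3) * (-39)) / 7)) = 252 / 2431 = 0.10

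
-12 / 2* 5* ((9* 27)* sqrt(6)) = -17856.78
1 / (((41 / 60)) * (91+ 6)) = 60 / 3977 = 0.02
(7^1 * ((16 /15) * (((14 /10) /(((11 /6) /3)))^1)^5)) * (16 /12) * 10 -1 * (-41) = 3182316943919 /503284375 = 6323.10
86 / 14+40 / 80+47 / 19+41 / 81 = 207331 / 21546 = 9.62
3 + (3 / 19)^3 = 20604 / 6859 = 3.00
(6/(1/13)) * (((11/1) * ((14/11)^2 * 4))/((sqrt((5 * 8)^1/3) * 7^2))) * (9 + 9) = 5616 * sqrt(30)/55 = 559.27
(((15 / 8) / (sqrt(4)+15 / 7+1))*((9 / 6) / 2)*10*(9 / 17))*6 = 4725 / 544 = 8.69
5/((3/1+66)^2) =5/4761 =0.00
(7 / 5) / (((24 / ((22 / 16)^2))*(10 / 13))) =0.14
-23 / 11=-2.09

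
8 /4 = 2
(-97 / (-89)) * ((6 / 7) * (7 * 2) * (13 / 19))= 15132 / 1691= 8.95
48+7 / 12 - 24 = 295 / 12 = 24.58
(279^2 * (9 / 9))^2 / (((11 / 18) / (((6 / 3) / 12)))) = 18177663843 / 11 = 1652514894.82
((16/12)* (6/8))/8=1/8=0.12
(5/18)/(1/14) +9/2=8.39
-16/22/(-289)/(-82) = -4/130339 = -0.00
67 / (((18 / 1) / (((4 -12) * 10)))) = -2680 / 9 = -297.78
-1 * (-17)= 17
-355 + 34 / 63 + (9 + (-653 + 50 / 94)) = -2954866 / 2961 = -997.93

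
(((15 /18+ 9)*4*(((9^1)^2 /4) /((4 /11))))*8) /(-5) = -17523 /5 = -3504.60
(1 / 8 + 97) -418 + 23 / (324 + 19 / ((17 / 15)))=-14867503 / 46344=-320.81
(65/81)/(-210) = -0.00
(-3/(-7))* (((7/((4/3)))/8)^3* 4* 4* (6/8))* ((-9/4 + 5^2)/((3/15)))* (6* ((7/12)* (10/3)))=63206325/32768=1928.90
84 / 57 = 28 / 19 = 1.47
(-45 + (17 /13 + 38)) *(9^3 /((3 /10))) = -179820 /13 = -13832.31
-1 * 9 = -9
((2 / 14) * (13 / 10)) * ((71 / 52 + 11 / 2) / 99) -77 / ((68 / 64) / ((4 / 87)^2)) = -7944133 / 56616120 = -0.14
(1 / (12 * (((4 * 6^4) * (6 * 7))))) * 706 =353 / 1306368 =0.00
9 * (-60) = -540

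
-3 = -3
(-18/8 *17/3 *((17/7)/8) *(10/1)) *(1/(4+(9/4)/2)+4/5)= -44217/1148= -38.52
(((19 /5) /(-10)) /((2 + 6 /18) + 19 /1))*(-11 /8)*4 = 627 /6400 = 0.10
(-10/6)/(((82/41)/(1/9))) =-0.09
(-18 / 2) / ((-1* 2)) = 9 / 2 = 4.50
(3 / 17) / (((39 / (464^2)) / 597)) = 128531712 / 221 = 581591.46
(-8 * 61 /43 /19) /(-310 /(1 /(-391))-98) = -61 /12368563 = -0.00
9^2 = 81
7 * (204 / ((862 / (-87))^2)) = 2702133 / 185761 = 14.55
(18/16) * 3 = 27/8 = 3.38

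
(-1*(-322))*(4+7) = 3542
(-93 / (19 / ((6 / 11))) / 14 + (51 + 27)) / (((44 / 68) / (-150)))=-18037.61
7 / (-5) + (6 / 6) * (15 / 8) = 19 / 40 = 0.48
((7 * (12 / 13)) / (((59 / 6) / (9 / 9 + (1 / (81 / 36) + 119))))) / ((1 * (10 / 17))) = 515984 / 3835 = 134.55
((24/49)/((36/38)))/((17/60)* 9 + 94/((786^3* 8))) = 246031079040/1213483563859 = 0.20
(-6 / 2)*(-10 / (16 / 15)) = 225 / 8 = 28.12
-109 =-109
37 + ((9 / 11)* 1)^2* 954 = 81751 / 121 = 675.63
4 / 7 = 0.57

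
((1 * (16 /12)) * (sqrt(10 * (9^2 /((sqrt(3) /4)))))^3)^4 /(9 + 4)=135413275557888000000 /13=10416405812145230769.23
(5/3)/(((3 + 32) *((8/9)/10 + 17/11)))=165/5663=0.03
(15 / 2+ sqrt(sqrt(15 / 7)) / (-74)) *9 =-9 *15^(1 / 4) *7^(3 / 4) / 518+ 135 / 2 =67.35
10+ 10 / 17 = 180 / 17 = 10.59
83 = 83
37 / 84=0.44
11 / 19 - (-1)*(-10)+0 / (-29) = -179 / 19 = -9.42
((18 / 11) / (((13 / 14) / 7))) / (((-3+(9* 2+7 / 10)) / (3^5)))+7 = 4443677 / 22451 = 197.93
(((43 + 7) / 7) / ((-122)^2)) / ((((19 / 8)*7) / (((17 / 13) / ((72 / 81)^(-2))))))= 108800 / 3647856303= 0.00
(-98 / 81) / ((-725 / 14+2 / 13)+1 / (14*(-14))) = 249704 / 10657251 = 0.02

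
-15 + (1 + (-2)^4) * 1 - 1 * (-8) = 10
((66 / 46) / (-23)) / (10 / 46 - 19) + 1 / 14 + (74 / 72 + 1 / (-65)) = 1638281 / 1506960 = 1.09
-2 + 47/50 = -53/50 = -1.06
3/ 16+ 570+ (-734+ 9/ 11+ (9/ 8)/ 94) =-674095/ 4136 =-162.98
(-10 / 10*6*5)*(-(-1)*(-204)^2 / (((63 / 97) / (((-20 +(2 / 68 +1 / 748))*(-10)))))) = -29557335600 / 77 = -383861501.30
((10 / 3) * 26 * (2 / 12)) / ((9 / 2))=260 / 81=3.21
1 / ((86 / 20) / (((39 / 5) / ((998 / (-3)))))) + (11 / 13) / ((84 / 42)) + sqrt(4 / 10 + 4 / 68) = 232985 / 557882 + sqrt(3315) / 85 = 1.09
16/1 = 16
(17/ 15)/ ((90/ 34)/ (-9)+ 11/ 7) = 2023/ 2280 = 0.89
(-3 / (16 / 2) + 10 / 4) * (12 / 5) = 51 / 10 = 5.10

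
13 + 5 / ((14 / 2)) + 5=131 / 7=18.71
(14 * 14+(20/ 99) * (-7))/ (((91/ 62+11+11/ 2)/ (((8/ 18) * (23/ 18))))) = 27470464/ 4466583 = 6.15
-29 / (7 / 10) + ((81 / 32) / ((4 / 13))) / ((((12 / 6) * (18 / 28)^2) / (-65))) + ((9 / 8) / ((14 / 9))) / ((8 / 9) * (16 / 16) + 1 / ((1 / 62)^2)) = -688.38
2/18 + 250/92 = 1171/414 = 2.83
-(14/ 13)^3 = -2744/ 2197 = -1.25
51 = 51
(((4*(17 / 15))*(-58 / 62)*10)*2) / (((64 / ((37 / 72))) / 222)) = -674917 / 4464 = -151.19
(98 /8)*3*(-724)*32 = -851424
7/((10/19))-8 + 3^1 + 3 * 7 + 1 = 303/10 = 30.30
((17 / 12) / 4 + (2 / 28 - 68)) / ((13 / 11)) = -249755 / 4368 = -57.18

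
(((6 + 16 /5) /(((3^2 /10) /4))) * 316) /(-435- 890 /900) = -1162880 /39239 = -29.64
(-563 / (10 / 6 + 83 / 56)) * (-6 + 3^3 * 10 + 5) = -25443096 / 529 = -48096.59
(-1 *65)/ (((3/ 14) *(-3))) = 910/ 9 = 101.11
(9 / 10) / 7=9 / 70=0.13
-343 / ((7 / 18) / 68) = -59976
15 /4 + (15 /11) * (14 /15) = 221 /44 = 5.02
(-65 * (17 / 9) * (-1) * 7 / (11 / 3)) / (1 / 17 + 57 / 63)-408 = -623407 / 3784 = -164.75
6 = 6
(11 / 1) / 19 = 11 / 19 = 0.58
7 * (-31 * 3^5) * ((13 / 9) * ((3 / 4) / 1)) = -228501 / 4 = -57125.25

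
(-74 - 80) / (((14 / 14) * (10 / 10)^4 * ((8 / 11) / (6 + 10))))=-3388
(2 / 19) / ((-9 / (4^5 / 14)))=-1024 / 1197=-0.86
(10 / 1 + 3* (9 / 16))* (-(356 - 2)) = -4137.38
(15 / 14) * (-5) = -75 / 14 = -5.36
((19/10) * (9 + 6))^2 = 3249/4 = 812.25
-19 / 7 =-2.71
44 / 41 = 1.07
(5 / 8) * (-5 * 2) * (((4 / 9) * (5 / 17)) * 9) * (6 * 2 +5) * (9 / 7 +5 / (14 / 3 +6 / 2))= -39000 / 161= -242.24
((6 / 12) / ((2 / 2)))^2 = 1 / 4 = 0.25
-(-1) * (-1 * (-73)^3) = 389017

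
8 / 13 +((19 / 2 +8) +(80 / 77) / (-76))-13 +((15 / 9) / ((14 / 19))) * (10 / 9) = 1117249 / 146718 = 7.61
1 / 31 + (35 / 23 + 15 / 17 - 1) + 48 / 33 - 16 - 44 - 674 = -97479508 / 133331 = -731.11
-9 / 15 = -0.60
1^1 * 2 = 2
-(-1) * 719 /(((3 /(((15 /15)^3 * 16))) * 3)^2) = 184064 /81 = 2272.40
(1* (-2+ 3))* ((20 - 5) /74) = 15 /74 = 0.20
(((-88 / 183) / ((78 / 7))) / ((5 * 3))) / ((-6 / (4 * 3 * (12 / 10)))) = 1232 / 178425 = 0.01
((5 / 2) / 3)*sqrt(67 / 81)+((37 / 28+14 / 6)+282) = 5*sqrt(67) / 54+23995 / 84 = 286.41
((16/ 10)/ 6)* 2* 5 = 2.67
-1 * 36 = -36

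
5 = 5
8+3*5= 23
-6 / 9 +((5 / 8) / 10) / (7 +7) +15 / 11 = 5185 / 7392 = 0.70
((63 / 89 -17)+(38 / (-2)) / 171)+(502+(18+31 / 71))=28664882 / 56871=504.03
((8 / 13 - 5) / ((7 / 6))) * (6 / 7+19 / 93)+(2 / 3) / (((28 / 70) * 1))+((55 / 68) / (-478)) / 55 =-4472187089 / 1925569464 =-2.32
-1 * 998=-998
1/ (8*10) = 1/ 80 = 0.01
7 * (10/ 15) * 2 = 28/ 3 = 9.33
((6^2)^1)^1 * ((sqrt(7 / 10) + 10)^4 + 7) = 72504 * sqrt(70) / 5 + 9384741 / 25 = 496712.04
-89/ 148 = -0.60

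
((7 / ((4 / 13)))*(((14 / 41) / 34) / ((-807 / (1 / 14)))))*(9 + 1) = -455 / 2249916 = -0.00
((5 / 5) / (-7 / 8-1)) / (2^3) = -0.07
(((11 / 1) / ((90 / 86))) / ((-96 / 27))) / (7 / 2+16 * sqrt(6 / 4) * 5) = 3311 / 3068080 - 473 * sqrt(6) / 38351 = -0.03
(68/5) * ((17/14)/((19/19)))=578/35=16.51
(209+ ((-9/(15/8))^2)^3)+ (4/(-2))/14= 1360564582/109375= 12439.45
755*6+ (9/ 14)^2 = 887961/ 196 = 4530.41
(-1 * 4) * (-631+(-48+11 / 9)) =24400 / 9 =2711.11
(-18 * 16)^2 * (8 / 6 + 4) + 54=442422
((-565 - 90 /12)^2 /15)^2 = 477440708.51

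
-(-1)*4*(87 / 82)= 174 / 41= 4.24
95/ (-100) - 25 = -519/ 20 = -25.95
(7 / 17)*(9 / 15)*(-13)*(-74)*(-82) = -1656564 / 85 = -19488.99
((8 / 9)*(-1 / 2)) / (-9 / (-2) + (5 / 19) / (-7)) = -1064 / 10683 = -0.10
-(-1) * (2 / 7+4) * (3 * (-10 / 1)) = -900 / 7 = -128.57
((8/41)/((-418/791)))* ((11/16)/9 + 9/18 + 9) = -1090789/308484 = -3.54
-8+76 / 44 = -69 / 11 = -6.27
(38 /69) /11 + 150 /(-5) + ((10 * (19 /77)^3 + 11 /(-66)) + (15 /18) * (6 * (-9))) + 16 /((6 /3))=-1406328243 /21000518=-66.97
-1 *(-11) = 11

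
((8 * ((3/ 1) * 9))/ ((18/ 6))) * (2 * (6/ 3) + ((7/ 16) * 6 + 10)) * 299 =357903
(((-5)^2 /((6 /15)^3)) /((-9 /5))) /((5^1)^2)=-625 /72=-8.68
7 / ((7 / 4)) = 4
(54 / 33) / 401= 18 / 4411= 0.00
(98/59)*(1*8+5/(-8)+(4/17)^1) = 12.64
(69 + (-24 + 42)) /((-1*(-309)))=0.28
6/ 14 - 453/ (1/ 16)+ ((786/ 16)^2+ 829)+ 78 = -1759433/ 448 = -3927.31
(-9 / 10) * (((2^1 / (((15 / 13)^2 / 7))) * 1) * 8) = -9464 / 125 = -75.71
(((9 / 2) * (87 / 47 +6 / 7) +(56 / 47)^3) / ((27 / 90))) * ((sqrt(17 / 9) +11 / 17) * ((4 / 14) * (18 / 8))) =3328478175 / 172969118 +100862975 * sqrt(17) / 10174654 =60.12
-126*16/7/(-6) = 48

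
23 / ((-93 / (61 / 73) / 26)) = -36478 / 6789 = -5.37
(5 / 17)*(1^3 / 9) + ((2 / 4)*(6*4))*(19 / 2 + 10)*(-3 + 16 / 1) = 465431 / 153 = 3042.03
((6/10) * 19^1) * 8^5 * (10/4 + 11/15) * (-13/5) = -392544256/125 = -3140354.05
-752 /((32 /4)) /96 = -47 /48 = -0.98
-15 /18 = -5 /6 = -0.83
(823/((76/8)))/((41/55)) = 90530/779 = 116.21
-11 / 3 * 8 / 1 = -88 / 3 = -29.33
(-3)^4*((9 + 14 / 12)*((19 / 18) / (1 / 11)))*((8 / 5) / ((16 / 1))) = 38247 / 40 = 956.18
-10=-10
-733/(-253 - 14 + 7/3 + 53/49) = 107751/38747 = 2.78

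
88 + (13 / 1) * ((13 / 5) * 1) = 609 / 5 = 121.80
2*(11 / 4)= 11 / 2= 5.50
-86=-86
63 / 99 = 0.64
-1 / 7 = -0.14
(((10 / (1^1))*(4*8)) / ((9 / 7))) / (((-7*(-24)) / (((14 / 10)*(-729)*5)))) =-7560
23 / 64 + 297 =19031 / 64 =297.36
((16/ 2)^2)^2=4096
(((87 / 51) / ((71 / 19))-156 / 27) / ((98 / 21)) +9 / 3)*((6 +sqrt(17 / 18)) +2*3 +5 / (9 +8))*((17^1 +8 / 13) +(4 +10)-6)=3488249*sqrt(34) / 439348 +2187132123 / 3734458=631.96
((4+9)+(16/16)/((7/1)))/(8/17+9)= 1.39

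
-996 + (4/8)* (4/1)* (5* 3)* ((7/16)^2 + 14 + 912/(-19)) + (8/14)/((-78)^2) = -2739611383/1362816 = -2010.26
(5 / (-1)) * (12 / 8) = -15 / 2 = -7.50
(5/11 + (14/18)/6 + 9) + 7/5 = 32623/2970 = 10.98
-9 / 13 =-0.69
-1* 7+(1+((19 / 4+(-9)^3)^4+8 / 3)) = 211307657478083 / 768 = 275140179007.92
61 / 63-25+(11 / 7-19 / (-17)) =-22858 / 1071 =-21.34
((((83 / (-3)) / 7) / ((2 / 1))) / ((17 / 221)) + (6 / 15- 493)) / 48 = -108841 / 10080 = -10.80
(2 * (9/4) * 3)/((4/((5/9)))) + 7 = 71/8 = 8.88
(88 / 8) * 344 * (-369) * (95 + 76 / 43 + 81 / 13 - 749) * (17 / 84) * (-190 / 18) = -526047053950 / 273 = -1926912285.53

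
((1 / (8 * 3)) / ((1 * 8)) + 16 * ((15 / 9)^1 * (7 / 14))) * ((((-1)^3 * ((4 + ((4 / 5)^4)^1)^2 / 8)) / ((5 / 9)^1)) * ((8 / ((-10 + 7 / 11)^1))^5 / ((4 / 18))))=119.54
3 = 3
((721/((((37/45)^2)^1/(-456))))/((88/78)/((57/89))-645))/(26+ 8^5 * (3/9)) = 2220014733300/32148993279953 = 0.07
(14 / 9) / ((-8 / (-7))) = 49 / 36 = 1.36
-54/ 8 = -27/ 4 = -6.75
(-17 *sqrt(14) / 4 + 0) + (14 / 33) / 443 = 14 / 14619 - 17 *sqrt(14) / 4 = -15.90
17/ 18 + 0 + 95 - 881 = -14131/ 18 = -785.06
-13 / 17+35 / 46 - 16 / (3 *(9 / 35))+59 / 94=-9981592 / 496179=-20.12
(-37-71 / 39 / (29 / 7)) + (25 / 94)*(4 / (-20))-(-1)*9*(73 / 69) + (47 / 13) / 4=-132369845 / 4890444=-27.07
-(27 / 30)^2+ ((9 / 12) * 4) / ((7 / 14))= 519 / 100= 5.19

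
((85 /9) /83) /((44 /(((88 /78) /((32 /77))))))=6545 /932256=0.01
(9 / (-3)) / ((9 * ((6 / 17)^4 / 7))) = -584647 / 3888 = -150.37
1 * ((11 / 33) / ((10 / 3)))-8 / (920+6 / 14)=5883 / 64430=0.09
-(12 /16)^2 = -9 /16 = -0.56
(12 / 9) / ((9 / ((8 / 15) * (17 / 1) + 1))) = 604 / 405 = 1.49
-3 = -3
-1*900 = -900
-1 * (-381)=381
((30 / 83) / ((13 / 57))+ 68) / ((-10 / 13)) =-37541 / 415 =-90.46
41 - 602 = -561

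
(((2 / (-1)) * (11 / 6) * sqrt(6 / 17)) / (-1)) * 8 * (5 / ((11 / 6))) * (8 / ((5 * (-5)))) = -128 * sqrt(102) / 85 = -15.21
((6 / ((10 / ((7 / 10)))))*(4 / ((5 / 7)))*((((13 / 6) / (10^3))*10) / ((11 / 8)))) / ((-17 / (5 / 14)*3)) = -91 / 350625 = -0.00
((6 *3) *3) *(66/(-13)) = -3564/13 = -274.15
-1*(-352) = 352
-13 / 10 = -1.30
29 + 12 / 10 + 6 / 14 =1072 / 35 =30.63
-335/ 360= -67/ 72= -0.93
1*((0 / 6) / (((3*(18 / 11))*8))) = 0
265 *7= 1855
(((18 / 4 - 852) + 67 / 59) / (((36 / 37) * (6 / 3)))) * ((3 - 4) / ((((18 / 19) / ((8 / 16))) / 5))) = 351046565 / 305856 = 1147.75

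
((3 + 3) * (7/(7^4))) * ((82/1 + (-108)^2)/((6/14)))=3356/7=479.43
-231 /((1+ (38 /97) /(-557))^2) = -32110461251 /138810861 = -231.33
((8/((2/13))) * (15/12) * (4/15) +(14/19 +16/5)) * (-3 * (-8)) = 48496/95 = 510.48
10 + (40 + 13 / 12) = 51.08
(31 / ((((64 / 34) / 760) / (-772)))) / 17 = -568385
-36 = -36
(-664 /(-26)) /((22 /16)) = 2656 /143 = 18.57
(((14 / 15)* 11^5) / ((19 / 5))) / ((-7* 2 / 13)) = -2093663 / 57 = -36730.93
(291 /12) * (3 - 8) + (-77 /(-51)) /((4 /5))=-12175 /102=-119.36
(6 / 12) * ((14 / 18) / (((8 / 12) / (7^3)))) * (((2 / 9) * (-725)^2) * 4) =2524051250 / 27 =93483379.63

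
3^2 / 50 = 9 / 50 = 0.18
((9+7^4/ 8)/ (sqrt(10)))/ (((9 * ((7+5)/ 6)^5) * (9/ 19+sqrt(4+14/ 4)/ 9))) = -892753 * sqrt(3)/ 1972992+1268649 * sqrt(10)/ 3288320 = 0.44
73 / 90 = 0.81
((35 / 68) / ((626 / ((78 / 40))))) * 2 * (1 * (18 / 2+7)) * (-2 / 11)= -546 / 58531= -0.01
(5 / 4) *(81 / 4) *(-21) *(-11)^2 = -1029105 / 16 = -64319.06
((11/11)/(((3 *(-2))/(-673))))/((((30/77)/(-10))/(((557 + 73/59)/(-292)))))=213347057/38763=5503.88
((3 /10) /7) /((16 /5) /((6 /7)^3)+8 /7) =81 /11764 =0.01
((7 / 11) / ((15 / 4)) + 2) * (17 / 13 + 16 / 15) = 165754 / 32175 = 5.15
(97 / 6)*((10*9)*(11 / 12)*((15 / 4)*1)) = 5001.56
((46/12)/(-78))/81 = -23/37908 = -0.00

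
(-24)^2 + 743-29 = 1290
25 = 25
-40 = -40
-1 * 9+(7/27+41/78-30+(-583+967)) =242741/702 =345.78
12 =12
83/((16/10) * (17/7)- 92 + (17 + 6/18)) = -8715/7432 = -1.17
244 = 244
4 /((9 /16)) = 64 /9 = 7.11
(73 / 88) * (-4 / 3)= -73 / 66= -1.11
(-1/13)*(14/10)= -7/65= -0.11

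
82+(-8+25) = 99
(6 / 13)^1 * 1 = 6 / 13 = 0.46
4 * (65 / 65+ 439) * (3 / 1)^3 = 47520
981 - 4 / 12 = 980.67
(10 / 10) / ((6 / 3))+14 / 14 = 3 / 2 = 1.50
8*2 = 16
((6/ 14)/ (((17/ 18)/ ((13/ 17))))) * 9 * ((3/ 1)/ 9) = 2106/ 2023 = 1.04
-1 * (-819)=819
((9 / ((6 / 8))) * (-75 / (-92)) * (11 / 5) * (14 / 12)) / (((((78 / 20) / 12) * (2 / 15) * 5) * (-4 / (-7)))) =121275 / 598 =202.80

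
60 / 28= 15 / 7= 2.14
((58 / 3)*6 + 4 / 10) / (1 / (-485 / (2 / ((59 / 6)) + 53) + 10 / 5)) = -13000134 / 15695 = -828.30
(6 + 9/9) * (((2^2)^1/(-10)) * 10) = -28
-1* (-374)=374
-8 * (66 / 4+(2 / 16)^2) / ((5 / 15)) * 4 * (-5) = 15855 / 2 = 7927.50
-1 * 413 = -413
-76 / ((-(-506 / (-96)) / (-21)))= -76608 / 253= -302.80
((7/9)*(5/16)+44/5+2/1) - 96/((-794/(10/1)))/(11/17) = 40597217/3144240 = 12.91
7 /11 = 0.64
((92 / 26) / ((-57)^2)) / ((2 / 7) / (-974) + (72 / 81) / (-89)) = -13956446 / 131746589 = -0.11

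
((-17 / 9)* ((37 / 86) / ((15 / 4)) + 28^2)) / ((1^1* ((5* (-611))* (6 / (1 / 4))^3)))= 4298909 / 122579308800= 0.00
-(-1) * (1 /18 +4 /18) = 5 /18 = 0.28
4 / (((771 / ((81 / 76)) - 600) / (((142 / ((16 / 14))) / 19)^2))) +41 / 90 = 8137751 / 4418640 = 1.84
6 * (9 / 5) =54 / 5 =10.80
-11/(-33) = 1/3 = 0.33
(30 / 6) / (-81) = -5 / 81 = -0.06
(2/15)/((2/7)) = 7/15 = 0.47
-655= -655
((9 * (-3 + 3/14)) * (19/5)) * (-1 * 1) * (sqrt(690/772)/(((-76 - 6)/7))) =-6669 * sqrt(133170)/316520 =-7.69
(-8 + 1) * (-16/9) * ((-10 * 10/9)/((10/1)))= -13.83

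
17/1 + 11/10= 181/10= 18.10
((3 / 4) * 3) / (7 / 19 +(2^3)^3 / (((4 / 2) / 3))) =171 / 58396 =0.00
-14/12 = -7/6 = -1.17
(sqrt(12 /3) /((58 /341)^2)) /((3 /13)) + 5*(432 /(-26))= 14201809 /65598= 216.50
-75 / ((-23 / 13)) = 975 / 23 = 42.39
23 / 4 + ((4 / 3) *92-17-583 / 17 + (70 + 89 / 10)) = 159143 / 1020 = 156.02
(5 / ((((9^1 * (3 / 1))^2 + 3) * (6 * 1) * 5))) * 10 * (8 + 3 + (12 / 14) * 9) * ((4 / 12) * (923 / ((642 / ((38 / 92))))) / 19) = 604565 / 1361897712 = 0.00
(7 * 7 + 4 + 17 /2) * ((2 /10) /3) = 41 /10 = 4.10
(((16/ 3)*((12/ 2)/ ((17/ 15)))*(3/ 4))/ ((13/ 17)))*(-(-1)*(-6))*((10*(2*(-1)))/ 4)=10800/ 13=830.77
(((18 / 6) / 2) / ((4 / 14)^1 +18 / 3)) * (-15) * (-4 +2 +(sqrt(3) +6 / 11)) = 630 / 121- 315 * sqrt(3) / 88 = -0.99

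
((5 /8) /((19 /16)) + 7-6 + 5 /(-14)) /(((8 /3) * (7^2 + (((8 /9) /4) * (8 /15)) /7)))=125955 /14081584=0.01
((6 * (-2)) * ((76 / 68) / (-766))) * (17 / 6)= 19 / 383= 0.05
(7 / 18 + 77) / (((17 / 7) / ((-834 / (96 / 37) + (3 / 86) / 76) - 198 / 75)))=-1032712584127 / 100000800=-10327.04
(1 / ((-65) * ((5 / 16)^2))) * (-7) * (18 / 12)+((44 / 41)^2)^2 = 13686301568 / 4591861625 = 2.98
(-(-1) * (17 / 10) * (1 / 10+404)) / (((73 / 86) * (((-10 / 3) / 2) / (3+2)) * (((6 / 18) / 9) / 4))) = -478543302 / 1825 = -262215.51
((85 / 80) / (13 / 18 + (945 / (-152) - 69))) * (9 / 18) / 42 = -969 / 5706904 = -0.00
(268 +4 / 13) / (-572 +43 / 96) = -334848 / 713297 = -0.47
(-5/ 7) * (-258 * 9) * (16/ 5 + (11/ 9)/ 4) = 81399/ 14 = 5814.21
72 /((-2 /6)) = -216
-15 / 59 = -0.25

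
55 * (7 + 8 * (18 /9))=1265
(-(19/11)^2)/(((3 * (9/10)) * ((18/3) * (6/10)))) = -9025/29403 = -0.31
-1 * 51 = -51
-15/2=-7.50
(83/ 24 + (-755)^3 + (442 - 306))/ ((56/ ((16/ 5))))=-10328849653/ 420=-24592499.17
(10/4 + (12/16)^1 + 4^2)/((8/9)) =693/32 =21.66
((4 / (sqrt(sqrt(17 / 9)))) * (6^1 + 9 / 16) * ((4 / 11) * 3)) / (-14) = -45 * 17^(3 / 4) * sqrt(3) / 374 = -1.74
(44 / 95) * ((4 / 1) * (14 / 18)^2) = 8624 / 7695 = 1.12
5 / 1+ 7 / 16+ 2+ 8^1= 15.44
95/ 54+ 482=26123/ 54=483.76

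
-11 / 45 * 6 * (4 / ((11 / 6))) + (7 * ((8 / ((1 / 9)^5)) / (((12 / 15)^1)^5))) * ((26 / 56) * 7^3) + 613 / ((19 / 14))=78167058204897 / 48640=1607053005.86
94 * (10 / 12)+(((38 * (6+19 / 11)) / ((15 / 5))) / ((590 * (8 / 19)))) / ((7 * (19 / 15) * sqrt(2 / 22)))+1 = 79.48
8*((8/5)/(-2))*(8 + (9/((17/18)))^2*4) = -3433216/1445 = -2375.93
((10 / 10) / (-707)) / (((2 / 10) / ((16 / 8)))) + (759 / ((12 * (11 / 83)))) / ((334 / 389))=525005547 / 944552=555.82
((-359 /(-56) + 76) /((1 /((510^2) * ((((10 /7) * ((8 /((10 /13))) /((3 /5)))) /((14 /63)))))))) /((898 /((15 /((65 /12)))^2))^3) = 188432142549120000 /126680133468161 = 1487.46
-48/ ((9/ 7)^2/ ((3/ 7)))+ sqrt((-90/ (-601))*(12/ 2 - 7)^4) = -112/ 9+ 3*sqrt(6010)/ 601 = -12.06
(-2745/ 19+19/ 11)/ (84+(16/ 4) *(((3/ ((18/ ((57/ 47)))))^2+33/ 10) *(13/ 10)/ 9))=-29656487700/ 17852568283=-1.66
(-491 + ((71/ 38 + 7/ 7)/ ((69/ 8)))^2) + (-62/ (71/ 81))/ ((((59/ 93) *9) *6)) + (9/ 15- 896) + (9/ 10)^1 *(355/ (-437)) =-100010277296981/ 71997222690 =-1389.09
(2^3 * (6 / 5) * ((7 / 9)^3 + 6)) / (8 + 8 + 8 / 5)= 9434 / 2673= 3.53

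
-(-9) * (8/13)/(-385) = -72/5005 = -0.01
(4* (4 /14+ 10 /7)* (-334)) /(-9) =5344 /21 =254.48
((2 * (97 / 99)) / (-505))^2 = 37636 / 2499500025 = 0.00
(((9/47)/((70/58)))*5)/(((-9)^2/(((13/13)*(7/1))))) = 29/423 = 0.07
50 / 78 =0.64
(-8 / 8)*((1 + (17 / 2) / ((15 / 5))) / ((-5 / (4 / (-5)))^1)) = -46 / 75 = -0.61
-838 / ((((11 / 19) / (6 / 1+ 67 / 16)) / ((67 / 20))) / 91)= -7911729371 / 1760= -4495300.78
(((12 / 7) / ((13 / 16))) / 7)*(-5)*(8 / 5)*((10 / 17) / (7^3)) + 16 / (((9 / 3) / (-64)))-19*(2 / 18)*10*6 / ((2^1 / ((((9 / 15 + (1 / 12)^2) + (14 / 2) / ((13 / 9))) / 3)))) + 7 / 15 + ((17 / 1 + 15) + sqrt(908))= -5102522241521 / 12034484280 + 2*sqrt(227)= -393.86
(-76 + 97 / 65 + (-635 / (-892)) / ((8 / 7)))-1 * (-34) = -18500163 / 463840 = -39.88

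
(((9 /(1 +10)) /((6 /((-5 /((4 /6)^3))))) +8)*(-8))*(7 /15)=-7021 /330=-21.28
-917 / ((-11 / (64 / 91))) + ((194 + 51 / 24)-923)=-764473 / 1144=-668.25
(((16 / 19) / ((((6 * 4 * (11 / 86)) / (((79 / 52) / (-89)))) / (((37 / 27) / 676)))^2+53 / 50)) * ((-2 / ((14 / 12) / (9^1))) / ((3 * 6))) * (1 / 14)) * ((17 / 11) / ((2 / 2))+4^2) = -7317506090767200 / 63660178746180103446122533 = -0.00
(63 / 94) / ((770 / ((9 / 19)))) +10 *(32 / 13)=62868253 / 2553980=24.62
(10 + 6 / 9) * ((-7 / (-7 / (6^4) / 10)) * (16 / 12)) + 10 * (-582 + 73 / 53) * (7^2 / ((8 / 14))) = -33237775 / 106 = -313563.92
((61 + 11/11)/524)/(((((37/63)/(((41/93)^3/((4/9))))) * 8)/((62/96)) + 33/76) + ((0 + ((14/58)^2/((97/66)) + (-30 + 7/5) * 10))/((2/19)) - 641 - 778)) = -1495549998922/51791039691752233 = -0.00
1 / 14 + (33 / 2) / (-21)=-5 / 7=-0.71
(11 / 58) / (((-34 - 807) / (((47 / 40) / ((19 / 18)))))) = -4653 / 18535640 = -0.00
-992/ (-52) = 19.08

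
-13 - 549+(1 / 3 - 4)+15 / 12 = -6773 / 12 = -564.42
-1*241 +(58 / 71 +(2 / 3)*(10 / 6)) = -152767 / 639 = -239.07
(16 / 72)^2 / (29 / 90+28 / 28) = 40 / 1071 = 0.04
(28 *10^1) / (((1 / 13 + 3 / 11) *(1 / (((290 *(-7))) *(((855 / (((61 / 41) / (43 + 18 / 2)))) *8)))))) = -23706279717120 / 61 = -388627536346.23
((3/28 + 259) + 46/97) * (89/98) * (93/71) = 5835475371/18897928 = 308.79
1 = 1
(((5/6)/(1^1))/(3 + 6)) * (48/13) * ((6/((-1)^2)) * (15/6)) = 200/39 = 5.13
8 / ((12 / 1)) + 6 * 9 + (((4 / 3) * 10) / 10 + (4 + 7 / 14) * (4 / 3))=62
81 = 81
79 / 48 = 1.65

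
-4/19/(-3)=4/57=0.07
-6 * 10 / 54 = -10 / 9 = -1.11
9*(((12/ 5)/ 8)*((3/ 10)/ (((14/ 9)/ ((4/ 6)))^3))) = 2187/ 34300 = 0.06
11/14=0.79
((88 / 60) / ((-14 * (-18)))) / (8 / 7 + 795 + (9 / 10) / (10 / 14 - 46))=3487 / 476981163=0.00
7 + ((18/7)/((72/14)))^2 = 29/4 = 7.25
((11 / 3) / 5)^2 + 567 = 127696 / 225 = 567.54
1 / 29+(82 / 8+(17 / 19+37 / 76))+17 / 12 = 86503 / 6612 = 13.08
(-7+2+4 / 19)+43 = 726 / 19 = 38.21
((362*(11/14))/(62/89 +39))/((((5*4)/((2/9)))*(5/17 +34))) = 273853/117966870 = 0.00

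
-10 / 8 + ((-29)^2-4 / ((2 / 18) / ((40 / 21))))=21593 / 28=771.18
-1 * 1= -1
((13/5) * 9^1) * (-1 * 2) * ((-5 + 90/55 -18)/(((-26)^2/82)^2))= 711063/48334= 14.71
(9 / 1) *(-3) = -27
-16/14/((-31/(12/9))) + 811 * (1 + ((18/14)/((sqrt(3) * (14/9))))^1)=21897 * sqrt(3)/98 + 527993/651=1198.06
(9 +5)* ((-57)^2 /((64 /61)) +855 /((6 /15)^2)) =3781323 /32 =118166.34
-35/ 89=-0.39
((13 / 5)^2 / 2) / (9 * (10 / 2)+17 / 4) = 338 / 4925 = 0.07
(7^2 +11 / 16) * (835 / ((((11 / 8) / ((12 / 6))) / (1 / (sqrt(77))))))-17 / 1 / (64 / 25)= -425 / 64 +663825 * sqrt(77) / 847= 6870.62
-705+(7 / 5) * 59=-3112 / 5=-622.40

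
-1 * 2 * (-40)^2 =-3200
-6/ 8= -3/ 4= -0.75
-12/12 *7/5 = -7/5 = -1.40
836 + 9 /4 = 3353 /4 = 838.25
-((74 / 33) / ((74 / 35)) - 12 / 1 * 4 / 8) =163 / 33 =4.94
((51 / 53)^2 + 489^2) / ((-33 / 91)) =-20374702530 / 30899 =-659396.83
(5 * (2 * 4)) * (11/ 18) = 220/ 9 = 24.44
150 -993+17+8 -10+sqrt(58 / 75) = -827.12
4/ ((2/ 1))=2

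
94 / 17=5.53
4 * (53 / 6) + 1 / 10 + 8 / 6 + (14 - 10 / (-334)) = 254491 / 5010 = 50.80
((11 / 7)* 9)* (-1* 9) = -891 / 7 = -127.29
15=15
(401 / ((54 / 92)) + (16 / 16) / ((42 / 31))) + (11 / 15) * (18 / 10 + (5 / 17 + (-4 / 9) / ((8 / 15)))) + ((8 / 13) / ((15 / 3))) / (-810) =429081056 / 626535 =684.85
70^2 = 4900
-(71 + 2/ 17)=-1209/ 17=-71.12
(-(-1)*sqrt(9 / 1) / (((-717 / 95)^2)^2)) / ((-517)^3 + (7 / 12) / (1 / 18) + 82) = -8573750 / 1281454236604451673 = -0.00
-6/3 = -2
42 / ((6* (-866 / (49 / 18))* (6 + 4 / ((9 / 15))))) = -343 / 197448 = -0.00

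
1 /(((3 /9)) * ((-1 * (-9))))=1 /3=0.33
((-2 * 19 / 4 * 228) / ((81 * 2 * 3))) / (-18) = 361 / 1458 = 0.25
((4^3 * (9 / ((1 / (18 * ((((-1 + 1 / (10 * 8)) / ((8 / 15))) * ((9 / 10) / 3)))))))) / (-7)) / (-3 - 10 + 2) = -57591 / 770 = -74.79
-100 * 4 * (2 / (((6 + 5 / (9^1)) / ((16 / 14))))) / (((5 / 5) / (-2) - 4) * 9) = 12800 / 3717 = 3.44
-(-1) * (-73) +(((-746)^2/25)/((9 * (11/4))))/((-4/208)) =-115936003/2475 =-46842.83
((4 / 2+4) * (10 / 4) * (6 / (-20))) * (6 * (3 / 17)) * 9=-729 / 17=-42.88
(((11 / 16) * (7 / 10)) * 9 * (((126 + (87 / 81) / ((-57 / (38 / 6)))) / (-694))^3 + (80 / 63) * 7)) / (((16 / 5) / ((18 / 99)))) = 298229833997032637 / 136425227925768192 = 2.19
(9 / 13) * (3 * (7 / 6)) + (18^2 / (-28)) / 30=927 / 455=2.04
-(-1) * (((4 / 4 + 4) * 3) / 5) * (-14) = -42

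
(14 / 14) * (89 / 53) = 89 / 53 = 1.68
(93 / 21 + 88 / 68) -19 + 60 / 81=-12.54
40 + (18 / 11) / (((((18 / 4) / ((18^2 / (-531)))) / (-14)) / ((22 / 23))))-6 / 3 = 55598 / 1357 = 40.97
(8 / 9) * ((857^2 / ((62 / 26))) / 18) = 38191348 / 2511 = 15209.62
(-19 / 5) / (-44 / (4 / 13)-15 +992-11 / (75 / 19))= -285 / 62341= -0.00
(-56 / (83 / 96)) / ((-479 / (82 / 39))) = 146944 / 516841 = 0.28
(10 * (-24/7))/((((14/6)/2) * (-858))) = 240/7007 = 0.03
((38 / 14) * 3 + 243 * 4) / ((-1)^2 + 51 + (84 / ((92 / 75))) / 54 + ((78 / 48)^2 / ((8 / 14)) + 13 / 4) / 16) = 1939083264 / 106357181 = 18.23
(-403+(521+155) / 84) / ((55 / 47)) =-35438 / 105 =-337.50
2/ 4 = 0.50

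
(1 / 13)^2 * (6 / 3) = 2 / 169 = 0.01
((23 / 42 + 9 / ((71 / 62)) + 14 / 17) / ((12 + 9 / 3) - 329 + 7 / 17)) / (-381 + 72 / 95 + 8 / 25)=222262475 / 2868827890446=0.00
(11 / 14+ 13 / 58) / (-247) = -0.00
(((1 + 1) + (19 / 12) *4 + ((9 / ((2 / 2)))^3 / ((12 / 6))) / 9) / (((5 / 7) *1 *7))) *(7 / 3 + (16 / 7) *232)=655441 / 126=5201.91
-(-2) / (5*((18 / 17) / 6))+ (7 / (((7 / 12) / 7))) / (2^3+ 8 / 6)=169 / 15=11.27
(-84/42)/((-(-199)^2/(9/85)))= 0.00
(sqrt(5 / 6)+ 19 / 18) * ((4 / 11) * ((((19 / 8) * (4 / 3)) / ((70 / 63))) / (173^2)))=19 * sqrt(30) / 3292190+ 361 / 9876570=0.00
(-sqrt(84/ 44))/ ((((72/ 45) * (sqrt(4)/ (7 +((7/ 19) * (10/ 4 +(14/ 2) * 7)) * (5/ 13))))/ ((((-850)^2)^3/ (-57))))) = 416219848259277343750 * sqrt(231)/ 154869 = 40847387224944080.03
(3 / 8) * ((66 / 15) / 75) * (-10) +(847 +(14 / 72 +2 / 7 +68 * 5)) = 7479739 / 6300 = 1187.26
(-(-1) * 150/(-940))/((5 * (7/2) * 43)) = -3/14147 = -0.00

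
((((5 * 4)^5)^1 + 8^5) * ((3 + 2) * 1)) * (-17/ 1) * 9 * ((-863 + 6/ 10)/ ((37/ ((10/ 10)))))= 2132773429248/ 37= 57642525114.81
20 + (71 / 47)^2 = 49221 / 2209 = 22.28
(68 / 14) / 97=34 / 679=0.05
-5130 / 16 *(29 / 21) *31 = -768645 / 56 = -13725.80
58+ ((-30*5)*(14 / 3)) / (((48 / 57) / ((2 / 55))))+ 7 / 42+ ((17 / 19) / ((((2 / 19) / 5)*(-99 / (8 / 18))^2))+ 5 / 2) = 48331873 / 1587762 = 30.44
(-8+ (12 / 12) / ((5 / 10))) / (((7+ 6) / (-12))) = 72 / 13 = 5.54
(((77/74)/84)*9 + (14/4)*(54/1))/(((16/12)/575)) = 96560325/1184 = 81554.33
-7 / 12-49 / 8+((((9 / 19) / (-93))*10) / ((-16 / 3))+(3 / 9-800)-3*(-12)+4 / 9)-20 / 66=-179650135 / 233244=-770.22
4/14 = 0.29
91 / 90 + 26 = 27.01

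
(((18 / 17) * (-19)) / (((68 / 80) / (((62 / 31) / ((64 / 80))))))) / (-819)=1900 / 26299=0.07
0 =0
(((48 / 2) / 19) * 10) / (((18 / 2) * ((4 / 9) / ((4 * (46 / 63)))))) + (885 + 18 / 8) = 1430771 / 1596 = 896.47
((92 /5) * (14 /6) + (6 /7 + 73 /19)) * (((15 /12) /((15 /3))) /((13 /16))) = 380108 /25935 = 14.66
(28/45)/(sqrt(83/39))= 28*sqrt(3237)/3735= 0.43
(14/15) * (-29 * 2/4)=-203/15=-13.53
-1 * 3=-3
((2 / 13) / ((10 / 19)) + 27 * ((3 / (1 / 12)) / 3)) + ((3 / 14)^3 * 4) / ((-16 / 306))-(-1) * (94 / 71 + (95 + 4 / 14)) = 10641170027 / 25327120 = 420.15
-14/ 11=-1.27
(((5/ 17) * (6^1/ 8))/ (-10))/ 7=-3/ 952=-0.00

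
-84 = -84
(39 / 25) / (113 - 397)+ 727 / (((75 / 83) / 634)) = 10864758979 / 21300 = 510082.58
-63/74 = -0.85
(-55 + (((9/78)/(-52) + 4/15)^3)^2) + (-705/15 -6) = -7513288823020295830829080391/69567709406366306304000000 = -108.00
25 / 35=5 / 7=0.71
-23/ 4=-5.75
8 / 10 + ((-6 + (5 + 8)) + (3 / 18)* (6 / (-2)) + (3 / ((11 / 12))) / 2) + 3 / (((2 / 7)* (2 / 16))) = 10223 / 110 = 92.94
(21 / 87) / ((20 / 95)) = 133 / 116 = 1.15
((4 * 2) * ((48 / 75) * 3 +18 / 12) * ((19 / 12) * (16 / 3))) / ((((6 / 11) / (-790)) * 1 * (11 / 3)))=-456304 / 5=-91260.80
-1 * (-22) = 22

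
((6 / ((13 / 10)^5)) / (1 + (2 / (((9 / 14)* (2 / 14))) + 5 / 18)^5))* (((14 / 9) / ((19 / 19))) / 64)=1102248000 / 146463487098600529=0.00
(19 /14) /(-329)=-19 /4606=-0.00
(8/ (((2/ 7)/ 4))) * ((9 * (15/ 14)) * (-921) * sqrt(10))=-994680 * sqrt(10)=-3145454.34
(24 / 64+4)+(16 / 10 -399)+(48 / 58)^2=-13198321 / 33640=-392.34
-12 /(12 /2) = -2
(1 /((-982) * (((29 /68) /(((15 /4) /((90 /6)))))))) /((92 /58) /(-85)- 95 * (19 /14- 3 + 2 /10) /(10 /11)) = -20230 /5109075459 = -0.00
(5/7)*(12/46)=30/161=0.19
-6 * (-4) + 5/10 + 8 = 65/2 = 32.50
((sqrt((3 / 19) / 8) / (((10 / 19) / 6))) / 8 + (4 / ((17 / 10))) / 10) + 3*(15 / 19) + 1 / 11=3*sqrt(114) / 160 + 9574 / 3553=2.89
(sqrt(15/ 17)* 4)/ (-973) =-4* sqrt(255)/ 16541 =-0.00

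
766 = 766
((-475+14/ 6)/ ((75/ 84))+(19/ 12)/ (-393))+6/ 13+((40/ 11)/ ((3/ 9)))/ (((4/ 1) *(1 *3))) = -8902259909/ 16859700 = -528.02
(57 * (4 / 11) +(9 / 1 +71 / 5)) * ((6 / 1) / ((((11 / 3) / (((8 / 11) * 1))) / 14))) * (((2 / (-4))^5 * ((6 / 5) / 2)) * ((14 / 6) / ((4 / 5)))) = -40.02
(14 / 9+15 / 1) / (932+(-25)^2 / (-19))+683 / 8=105031849 / 1229976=85.39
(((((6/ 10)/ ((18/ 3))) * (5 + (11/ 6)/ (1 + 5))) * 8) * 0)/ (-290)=0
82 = 82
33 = 33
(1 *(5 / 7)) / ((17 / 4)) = 20 / 119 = 0.17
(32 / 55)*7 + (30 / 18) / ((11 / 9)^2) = 3139 / 605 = 5.19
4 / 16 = 1 / 4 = 0.25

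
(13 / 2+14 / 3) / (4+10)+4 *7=2419 / 84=28.80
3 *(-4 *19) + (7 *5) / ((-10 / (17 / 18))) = -8327 / 36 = -231.31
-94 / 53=-1.77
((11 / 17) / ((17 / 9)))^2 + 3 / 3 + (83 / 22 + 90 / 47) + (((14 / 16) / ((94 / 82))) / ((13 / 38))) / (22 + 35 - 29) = 6.88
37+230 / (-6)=-4 / 3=-1.33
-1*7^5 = -16807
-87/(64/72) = -783/8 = -97.88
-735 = -735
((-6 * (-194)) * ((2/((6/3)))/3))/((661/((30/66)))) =1940/7271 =0.27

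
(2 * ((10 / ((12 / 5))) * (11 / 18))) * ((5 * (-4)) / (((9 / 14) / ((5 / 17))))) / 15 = -38500 / 12393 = -3.11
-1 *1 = -1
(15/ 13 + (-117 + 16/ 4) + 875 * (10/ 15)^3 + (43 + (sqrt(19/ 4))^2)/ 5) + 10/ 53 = 58469893/ 372060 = 157.15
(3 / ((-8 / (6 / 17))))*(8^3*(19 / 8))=-160.94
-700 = -700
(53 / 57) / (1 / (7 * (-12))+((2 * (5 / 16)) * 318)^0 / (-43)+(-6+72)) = 63812 / 4527035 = 0.01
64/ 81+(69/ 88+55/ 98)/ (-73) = 19675783/ 25496856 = 0.77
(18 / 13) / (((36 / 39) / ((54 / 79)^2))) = 4374 / 6241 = 0.70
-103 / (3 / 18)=-618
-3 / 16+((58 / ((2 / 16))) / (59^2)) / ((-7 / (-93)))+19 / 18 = 9259763 / 3508848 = 2.64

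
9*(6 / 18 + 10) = 93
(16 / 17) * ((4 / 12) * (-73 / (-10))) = 584 / 255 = 2.29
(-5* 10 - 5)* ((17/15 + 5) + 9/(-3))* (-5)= 2585/3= 861.67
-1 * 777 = -777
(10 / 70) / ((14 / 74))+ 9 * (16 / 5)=7241 / 245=29.56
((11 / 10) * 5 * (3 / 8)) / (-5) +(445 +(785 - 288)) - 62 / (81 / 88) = 5665007 / 6480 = 874.23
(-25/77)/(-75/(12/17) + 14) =100/28413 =0.00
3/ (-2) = -3/ 2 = -1.50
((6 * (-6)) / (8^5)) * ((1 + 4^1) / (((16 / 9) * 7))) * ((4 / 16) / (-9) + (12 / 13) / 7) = -15345 / 333971456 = -0.00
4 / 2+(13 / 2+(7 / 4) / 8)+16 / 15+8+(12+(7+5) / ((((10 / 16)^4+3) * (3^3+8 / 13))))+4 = 75484941919 / 2225168160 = 33.92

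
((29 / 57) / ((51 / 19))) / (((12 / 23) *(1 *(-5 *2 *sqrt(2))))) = -667 *sqrt(2) / 36720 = -0.03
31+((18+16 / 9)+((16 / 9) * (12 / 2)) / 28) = 3223 / 63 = 51.16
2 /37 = 0.05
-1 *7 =-7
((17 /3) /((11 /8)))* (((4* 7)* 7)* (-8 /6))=-106624 /99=-1077.01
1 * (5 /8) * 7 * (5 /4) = 175 /32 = 5.47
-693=-693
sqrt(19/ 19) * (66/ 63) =22/ 21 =1.05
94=94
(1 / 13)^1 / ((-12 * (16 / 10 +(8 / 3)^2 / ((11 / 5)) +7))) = -165 / 304564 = -0.00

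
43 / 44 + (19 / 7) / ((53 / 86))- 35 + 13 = -271279 / 16324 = -16.62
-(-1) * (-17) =-17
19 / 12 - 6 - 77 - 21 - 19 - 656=-9329 / 12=-777.42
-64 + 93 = 29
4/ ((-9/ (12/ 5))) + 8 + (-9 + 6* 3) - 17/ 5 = 188/ 15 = 12.53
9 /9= 1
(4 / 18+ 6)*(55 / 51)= 3080 / 459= 6.71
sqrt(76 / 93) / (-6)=-sqrt(1767) / 279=-0.15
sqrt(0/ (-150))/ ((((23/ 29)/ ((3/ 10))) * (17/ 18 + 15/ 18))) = 0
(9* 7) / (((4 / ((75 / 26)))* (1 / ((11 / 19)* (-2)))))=-51975 / 988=-52.61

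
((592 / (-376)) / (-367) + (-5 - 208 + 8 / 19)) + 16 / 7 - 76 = -656780331 / 2294117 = -286.29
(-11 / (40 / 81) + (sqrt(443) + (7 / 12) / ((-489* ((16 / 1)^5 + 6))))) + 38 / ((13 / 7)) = -362647104163 / 199975073220 + sqrt(443) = 19.23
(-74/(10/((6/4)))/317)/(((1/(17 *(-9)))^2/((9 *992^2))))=-11506459110912/1585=-7259595653.57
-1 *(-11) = 11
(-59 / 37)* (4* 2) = -12.76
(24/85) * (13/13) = 24/85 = 0.28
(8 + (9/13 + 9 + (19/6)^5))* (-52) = -33977767/1944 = -17478.28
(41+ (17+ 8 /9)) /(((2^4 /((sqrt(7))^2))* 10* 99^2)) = 371 /1411344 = 0.00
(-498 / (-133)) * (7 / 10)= 249 / 95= 2.62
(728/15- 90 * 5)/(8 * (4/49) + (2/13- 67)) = 3836014/632475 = 6.07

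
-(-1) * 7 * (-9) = -63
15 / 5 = 3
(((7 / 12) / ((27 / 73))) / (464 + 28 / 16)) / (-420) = -73 / 9054180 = -0.00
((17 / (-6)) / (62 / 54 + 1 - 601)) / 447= 0.00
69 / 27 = 23 / 9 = 2.56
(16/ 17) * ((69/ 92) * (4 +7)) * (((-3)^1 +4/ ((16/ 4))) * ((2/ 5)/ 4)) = -132/ 85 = -1.55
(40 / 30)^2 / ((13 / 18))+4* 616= 2466.46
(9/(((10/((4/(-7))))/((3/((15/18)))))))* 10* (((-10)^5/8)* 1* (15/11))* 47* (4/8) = 571050000/77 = 7416233.77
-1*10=-10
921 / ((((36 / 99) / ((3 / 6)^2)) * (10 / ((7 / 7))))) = 10131 / 160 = 63.32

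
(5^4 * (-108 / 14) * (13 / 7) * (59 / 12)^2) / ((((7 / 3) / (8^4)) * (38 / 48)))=-3127887360000 / 6517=-479958164.80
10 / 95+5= 97 / 19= 5.11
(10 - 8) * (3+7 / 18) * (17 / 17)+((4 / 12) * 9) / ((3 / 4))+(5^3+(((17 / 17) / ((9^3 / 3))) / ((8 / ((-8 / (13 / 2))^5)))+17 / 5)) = 139.18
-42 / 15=-14 / 5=-2.80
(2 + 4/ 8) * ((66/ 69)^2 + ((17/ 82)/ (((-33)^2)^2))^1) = 235334208205/ 102885762276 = 2.29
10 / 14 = 5 / 7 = 0.71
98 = 98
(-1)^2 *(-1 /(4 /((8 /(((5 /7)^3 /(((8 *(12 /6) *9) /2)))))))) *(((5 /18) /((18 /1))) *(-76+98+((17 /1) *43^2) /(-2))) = 7177618 /75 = 95701.57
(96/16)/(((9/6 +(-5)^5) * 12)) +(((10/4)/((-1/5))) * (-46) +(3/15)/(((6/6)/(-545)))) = 466.00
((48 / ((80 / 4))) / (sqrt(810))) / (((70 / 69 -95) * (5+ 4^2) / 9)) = -138 * sqrt(10) / 1134875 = -0.00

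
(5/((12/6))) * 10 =25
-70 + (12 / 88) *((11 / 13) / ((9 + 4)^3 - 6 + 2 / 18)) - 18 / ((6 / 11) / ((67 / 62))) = -1679413523 / 15894320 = -105.66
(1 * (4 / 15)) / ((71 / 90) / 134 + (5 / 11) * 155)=35376 / 9347281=0.00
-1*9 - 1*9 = -18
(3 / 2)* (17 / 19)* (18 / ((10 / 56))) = 12852 / 95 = 135.28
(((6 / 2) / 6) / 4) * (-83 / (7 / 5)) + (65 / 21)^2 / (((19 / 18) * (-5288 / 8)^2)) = -24115786995 / 3254187608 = -7.41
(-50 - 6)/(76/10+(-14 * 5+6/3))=140/151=0.93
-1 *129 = -129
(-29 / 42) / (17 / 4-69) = 58 / 5439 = 0.01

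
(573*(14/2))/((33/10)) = 13370/11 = 1215.45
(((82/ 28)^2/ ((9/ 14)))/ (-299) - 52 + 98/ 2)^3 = -1509121930906927/ 53471848818024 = -28.22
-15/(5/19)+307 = 250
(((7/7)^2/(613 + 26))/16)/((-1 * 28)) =-1/286272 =-0.00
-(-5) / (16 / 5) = 25 / 16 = 1.56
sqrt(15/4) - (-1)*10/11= 10/11 + sqrt(15)/2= 2.85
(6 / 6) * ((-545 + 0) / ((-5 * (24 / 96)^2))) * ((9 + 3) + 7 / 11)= 242416 / 11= 22037.82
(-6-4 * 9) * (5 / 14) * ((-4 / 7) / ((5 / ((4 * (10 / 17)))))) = 480 / 119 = 4.03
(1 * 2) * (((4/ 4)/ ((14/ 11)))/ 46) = 11/ 322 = 0.03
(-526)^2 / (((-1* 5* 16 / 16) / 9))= -2490084 / 5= -498016.80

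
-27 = -27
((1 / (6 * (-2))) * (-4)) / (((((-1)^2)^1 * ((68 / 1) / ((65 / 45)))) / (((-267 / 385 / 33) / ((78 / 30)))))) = -89 / 1555092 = -0.00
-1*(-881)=881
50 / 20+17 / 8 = 37 / 8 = 4.62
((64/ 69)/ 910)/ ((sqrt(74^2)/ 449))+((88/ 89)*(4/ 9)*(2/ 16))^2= 2286049408/ 248431115205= 0.01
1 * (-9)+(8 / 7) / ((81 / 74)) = -4511 / 567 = -7.96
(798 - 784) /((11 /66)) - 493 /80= 77.84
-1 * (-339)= 339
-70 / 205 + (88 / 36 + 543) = 201143 / 369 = 545.10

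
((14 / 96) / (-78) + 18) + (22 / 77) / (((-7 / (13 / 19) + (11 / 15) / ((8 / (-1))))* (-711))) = 600061960135 / 33340166496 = 18.00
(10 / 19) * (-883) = -8830 / 19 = -464.74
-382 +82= -300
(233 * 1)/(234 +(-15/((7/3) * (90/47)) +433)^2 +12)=45668/36228441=0.00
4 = 4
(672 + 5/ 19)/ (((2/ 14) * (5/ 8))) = 715288/ 95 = 7529.35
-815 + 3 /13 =-10592 /13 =-814.77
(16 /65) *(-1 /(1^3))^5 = -16 /65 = -0.25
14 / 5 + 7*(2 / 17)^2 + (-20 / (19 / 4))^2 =10759146 / 521645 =20.63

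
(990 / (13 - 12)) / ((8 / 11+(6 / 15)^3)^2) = 935859375 / 591872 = 1581.19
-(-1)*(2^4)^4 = 65536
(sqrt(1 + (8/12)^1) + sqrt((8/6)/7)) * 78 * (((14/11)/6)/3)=52 * sqrt(21)/99 + 182 * sqrt(15)/99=9.53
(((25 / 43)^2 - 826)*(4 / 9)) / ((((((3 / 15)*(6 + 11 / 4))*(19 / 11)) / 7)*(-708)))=22390852 / 18654561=1.20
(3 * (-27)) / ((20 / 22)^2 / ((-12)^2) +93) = -0.87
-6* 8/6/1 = -8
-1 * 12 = -12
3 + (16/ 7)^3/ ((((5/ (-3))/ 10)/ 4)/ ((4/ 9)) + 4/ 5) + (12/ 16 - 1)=3047789/ 155036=19.66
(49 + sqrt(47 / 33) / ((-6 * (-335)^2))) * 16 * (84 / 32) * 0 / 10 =0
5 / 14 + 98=1377 / 14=98.36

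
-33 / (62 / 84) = -1386 / 31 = -44.71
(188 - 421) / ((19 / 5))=-1165 / 19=-61.32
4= 4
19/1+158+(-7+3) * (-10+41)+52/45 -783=-32798/45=-728.84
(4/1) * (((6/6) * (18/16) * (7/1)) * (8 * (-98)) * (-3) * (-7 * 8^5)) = -16994009088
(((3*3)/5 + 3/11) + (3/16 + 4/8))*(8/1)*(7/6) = 17003/660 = 25.76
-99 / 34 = -2.91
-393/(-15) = 131/5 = 26.20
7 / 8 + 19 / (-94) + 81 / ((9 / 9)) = 30709 / 376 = 81.67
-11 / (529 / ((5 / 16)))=-55 / 8464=-0.01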